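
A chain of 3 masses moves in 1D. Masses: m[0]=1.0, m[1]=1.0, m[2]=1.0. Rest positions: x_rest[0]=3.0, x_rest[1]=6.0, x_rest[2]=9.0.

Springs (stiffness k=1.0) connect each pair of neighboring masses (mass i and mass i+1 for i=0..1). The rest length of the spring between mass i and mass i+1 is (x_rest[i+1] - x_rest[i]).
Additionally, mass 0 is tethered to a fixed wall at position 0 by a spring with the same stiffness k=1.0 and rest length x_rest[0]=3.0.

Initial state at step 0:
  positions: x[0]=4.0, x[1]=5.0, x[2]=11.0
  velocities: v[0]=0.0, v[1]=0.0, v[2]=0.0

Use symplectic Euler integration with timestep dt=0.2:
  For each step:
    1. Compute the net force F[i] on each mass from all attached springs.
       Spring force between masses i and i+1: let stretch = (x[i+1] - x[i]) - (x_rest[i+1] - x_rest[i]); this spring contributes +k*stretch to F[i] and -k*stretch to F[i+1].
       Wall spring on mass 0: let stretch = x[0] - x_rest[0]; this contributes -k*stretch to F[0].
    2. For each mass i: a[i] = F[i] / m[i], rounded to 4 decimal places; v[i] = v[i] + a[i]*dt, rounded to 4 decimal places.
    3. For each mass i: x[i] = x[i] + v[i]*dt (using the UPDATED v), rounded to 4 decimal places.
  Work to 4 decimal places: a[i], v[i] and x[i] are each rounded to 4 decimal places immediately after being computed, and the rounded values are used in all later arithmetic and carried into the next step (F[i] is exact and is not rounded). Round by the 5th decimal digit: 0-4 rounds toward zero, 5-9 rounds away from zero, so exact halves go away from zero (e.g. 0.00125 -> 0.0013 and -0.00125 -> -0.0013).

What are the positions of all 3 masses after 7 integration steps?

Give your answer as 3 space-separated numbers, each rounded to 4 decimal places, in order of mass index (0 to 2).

Answer: 2.3978 7.9941 8.9605

Derivation:
Step 0: x=[4.0000 5.0000 11.0000] v=[0.0000 0.0000 0.0000]
Step 1: x=[3.8800 5.2000 10.8800] v=[-0.6000 1.0000 -0.6000]
Step 2: x=[3.6576 5.5744 10.6528] v=[-1.1120 1.8720 -1.1360]
Step 3: x=[3.3656 6.0753 10.3425] v=[-1.4602 2.5043 -1.5517]
Step 4: x=[3.0473 6.6385 9.9815] v=[-1.5914 2.8158 -1.8051]
Step 5: x=[2.7508 7.1917 9.6068] v=[-1.4826 2.7662 -1.8737]
Step 6: x=[2.5219 7.6639 9.2555] v=[-1.1446 2.3610 -1.7567]
Step 7: x=[2.3978 7.9941 8.9605] v=[-0.6206 1.6509 -1.4750]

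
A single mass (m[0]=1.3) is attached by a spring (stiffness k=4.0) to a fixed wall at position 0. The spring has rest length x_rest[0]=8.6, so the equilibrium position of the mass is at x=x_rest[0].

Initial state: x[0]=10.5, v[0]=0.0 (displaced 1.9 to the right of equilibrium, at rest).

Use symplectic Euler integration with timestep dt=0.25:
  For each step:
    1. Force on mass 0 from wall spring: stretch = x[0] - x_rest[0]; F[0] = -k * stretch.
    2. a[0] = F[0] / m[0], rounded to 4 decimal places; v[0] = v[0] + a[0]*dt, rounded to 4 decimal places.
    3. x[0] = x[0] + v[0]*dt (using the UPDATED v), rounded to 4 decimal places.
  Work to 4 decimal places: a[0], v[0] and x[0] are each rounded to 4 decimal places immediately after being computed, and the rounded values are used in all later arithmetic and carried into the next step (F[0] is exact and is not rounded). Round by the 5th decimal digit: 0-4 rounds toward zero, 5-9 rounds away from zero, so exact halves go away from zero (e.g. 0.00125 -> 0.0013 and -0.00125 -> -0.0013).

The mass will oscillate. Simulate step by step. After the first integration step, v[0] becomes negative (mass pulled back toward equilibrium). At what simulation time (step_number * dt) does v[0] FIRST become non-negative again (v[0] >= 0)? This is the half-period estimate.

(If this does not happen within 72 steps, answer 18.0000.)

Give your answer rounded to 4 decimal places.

Answer: 2.0000

Derivation:
Step 0: x=[10.5000] v=[0.0000]
Step 1: x=[10.1346] v=[-1.4616]
Step 2: x=[9.4741] v=[-2.6421]
Step 3: x=[8.6455] v=[-3.3145]
Step 4: x=[7.8081] v=[-3.3495]
Step 5: x=[7.1230] v=[-2.7404]
Step 6: x=[6.7219] v=[-1.6043]
Step 7: x=[6.6820] v=[-0.1596]
Step 8: x=[7.0110] v=[1.3158]
First v>=0 after going negative at step 8, time=2.0000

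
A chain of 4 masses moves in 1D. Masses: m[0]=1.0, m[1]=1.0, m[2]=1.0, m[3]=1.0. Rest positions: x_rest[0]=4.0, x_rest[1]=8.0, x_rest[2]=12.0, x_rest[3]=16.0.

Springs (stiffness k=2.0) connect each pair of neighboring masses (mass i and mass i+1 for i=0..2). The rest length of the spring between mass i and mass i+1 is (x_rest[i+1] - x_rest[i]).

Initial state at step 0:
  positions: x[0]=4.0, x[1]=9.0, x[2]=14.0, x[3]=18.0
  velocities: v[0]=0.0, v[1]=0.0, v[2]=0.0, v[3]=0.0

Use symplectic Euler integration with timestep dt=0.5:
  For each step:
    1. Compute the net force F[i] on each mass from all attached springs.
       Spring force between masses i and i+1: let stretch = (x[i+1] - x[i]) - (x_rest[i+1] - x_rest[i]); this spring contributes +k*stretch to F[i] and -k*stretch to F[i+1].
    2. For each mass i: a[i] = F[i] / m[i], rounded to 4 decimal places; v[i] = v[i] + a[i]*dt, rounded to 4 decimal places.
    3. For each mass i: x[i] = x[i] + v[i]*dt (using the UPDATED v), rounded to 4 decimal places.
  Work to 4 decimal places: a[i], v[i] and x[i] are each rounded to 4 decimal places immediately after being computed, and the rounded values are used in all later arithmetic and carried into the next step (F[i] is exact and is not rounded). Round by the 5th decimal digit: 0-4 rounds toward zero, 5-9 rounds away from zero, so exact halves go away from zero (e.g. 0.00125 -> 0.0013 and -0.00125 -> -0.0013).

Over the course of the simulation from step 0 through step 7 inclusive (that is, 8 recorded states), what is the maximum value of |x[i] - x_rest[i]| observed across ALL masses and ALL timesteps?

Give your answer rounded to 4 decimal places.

Step 0: x=[4.0000 9.0000 14.0000 18.0000] v=[0.0000 0.0000 0.0000 0.0000]
Step 1: x=[4.5000 9.0000 13.5000 18.0000] v=[1.0000 0.0000 -1.0000 0.0000]
Step 2: x=[5.2500 9.0000 13.0000 17.7500] v=[1.5000 0.0000 -1.0000 -0.5000]
Step 3: x=[5.8750 9.1250 12.8750 17.1250] v=[1.2500 0.2500 -0.2500 -1.2500]
Step 4: x=[6.1250 9.5000 13.0000 16.3750] v=[0.5000 0.7500 0.2500 -1.5000]
Step 5: x=[6.0625 9.9375 13.0625 15.9375] v=[-0.1250 0.8750 0.1250 -0.8750]
Step 6: x=[5.9375 10.0000 13.0000 16.0625] v=[-0.2500 0.1250 -0.1250 0.2500]
Step 7: x=[5.8438 9.5313 12.9688 16.6563] v=[-0.1875 -0.9375 -0.0625 1.1875]
Max displacement = 2.1250

Answer: 2.1250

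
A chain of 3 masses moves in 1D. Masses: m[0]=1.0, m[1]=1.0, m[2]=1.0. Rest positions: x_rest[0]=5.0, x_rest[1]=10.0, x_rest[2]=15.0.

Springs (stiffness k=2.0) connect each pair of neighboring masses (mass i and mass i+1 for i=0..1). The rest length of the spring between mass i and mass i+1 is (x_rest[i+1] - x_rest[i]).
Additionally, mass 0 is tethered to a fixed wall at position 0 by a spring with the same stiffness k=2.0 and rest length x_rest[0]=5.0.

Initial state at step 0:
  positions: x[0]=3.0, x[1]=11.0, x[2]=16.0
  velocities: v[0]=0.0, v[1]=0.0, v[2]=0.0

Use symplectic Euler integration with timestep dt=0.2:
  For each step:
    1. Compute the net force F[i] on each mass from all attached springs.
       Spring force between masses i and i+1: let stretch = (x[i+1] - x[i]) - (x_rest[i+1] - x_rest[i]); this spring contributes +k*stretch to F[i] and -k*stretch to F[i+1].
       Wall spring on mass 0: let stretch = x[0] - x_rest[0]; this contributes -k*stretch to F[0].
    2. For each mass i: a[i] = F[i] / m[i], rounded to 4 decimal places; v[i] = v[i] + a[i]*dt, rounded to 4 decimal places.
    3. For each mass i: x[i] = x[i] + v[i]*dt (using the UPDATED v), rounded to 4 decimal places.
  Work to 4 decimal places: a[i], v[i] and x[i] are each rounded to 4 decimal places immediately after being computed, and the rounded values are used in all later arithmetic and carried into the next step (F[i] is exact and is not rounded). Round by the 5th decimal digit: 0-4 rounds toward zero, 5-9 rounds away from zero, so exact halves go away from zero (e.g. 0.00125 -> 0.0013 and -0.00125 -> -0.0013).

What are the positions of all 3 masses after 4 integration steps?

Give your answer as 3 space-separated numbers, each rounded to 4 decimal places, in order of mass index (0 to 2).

Answer: 5.8800 9.5250 15.7601

Derivation:
Step 0: x=[3.0000 11.0000 16.0000] v=[0.0000 0.0000 0.0000]
Step 1: x=[3.4000 10.7600 16.0000] v=[2.0000 -1.2000 0.0000]
Step 2: x=[4.1168 10.3504 15.9808] v=[3.5840 -2.0480 -0.0960]
Step 3: x=[5.0029 9.8925 15.9112] v=[4.4307 -2.2893 -0.3482]
Step 4: x=[5.8800 9.5250 15.7601] v=[4.3854 -1.8377 -0.7557]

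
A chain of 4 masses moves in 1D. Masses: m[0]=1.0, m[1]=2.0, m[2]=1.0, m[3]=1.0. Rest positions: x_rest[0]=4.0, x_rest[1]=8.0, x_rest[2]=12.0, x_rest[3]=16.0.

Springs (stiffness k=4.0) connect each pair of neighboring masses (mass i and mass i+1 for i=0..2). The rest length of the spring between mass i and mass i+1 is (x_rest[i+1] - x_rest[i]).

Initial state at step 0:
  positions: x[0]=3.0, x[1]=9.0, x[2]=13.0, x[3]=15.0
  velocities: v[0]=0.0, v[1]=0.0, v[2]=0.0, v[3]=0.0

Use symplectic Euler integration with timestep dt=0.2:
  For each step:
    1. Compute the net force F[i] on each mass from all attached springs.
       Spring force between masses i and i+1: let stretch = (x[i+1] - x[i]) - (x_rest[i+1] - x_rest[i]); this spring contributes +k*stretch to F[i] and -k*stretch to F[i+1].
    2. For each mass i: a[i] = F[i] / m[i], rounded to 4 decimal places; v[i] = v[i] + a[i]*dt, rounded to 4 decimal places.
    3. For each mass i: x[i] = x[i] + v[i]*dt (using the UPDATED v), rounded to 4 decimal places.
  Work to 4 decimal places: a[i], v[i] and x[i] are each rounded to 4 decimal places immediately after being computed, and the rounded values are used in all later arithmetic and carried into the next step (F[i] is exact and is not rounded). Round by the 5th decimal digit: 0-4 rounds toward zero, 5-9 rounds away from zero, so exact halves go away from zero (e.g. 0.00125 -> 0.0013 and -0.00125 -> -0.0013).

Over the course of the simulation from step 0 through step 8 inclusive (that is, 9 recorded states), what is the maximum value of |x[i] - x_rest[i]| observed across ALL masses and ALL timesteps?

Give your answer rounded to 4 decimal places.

Answer: 1.6021

Derivation:
Step 0: x=[3.0000 9.0000 13.0000 15.0000] v=[0.0000 0.0000 0.0000 0.0000]
Step 1: x=[3.3200 8.8400 12.6800 15.3200] v=[1.6000 -0.8000 -1.6000 1.6000]
Step 2: x=[3.8832 8.5456 12.1680 15.8576] v=[2.8160 -1.4720 -2.5600 2.6880]
Step 3: x=[4.5524 8.1680 11.6668 16.4449] v=[3.3459 -1.8880 -2.5062 2.9363]
Step 4: x=[5.1601 7.7811 11.3702 16.9077] v=[3.0384 -1.9347 -1.4828 2.3138]
Step 5: x=[5.5471 7.4716 11.3854 17.1245] v=[1.9352 -1.5475 0.0759 1.0838]
Step 6: x=[5.6021 7.3212 11.6926 17.0630] v=[0.2748 -0.7518 1.5361 -0.3075]
Step 7: x=[5.2921 7.3830 12.1597 16.7822] v=[-1.5499 0.3091 2.3353 -1.4038]
Step 8: x=[4.6767 7.6597 12.6021 16.4018] v=[-3.0772 1.3834 2.2119 -1.9018]
Max displacement = 1.6021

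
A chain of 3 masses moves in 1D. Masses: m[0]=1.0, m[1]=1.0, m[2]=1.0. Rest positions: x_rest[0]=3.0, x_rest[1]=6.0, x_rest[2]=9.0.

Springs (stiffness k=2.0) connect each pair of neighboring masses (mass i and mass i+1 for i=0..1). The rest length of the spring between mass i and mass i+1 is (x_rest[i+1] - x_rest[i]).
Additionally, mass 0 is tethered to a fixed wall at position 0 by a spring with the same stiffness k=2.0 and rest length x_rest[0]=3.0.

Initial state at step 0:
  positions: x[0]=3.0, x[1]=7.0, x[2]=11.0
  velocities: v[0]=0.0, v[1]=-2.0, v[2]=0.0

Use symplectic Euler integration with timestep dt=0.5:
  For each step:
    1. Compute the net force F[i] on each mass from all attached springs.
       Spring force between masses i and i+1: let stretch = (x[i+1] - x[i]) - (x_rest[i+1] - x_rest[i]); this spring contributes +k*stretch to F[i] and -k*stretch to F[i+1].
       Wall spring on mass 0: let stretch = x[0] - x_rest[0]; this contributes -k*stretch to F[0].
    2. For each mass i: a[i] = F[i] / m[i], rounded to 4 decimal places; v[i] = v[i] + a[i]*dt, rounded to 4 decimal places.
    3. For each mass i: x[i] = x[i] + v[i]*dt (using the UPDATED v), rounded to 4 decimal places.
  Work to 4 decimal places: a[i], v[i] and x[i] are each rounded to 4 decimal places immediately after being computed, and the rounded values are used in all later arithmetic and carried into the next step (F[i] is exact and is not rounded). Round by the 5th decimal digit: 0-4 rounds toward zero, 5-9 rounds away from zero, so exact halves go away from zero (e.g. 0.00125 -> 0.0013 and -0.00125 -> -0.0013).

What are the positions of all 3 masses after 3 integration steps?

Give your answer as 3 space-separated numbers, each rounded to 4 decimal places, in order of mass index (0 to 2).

Answer: 3.0000 6.3750 7.8750

Derivation:
Step 0: x=[3.0000 7.0000 11.0000] v=[0.0000 -2.0000 0.0000]
Step 1: x=[3.5000 6.0000 10.5000] v=[1.0000 -2.0000 -1.0000]
Step 2: x=[3.5000 6.0000 9.2500] v=[0.0000 0.0000 -2.5000]
Step 3: x=[3.0000 6.3750 7.8750] v=[-1.0000 0.7500 -2.7500]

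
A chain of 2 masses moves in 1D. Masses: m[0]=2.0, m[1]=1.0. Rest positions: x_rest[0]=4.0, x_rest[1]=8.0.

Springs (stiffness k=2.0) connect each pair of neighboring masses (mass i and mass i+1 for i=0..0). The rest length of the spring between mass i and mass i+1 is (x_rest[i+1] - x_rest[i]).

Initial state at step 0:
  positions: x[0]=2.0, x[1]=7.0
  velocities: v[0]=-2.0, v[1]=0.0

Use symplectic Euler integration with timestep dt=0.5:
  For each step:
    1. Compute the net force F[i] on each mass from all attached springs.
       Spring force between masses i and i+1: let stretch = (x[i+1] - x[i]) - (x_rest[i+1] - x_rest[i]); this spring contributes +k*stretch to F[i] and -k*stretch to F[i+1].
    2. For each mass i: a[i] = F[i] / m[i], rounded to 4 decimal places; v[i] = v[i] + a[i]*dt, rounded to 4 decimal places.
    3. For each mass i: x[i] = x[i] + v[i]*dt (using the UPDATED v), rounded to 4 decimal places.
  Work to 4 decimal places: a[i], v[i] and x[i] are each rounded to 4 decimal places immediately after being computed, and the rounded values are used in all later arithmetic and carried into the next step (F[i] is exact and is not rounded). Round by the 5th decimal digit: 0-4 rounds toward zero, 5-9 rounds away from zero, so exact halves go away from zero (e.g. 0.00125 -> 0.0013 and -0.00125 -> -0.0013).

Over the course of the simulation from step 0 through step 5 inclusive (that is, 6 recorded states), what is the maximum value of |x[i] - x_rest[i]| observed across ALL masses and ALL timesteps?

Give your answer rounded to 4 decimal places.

Answer: 5.6738

Derivation:
Step 0: x=[2.0000 7.0000] v=[-2.0000 0.0000]
Step 1: x=[1.2500 6.5000] v=[-1.5000 -1.0000]
Step 2: x=[0.8125 5.3750] v=[-0.8750 -2.2500]
Step 3: x=[0.5156 3.9688] v=[-0.5938 -2.8125]
Step 4: x=[0.0820 2.8360] v=[-0.8672 -2.2657]
Step 5: x=[-0.6631 2.3262] v=[-1.4902 -1.0197]
Max displacement = 5.6738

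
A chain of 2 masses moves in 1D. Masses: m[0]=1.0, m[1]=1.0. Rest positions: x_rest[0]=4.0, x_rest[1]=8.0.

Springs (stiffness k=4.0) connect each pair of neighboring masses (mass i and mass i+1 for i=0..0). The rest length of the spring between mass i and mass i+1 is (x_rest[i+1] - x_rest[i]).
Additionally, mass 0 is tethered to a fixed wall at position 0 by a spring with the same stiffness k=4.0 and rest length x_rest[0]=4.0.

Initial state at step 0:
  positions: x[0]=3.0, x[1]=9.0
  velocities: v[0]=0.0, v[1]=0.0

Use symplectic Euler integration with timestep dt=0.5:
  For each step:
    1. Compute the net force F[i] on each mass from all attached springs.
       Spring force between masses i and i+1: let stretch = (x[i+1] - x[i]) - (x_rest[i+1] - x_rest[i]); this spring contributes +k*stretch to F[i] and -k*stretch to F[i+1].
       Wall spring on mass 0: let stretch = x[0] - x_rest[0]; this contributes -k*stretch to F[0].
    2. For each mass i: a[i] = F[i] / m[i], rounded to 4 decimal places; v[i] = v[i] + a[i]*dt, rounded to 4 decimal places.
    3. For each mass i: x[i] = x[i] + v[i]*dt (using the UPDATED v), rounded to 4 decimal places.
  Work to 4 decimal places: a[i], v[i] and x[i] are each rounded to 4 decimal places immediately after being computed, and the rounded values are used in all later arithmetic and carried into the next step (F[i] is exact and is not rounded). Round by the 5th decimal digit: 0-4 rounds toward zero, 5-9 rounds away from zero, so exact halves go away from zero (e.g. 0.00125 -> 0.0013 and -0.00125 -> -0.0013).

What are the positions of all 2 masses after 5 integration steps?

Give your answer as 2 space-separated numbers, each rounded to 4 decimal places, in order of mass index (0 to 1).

Answer: 5.0000 7.0000

Derivation:
Step 0: x=[3.0000 9.0000] v=[0.0000 0.0000]
Step 1: x=[6.0000 7.0000] v=[6.0000 -4.0000]
Step 2: x=[4.0000 8.0000] v=[-4.0000 2.0000]
Step 3: x=[2.0000 9.0000] v=[-4.0000 2.0000]
Step 4: x=[5.0000 7.0000] v=[6.0000 -4.0000]
Step 5: x=[5.0000 7.0000] v=[0.0000 0.0000]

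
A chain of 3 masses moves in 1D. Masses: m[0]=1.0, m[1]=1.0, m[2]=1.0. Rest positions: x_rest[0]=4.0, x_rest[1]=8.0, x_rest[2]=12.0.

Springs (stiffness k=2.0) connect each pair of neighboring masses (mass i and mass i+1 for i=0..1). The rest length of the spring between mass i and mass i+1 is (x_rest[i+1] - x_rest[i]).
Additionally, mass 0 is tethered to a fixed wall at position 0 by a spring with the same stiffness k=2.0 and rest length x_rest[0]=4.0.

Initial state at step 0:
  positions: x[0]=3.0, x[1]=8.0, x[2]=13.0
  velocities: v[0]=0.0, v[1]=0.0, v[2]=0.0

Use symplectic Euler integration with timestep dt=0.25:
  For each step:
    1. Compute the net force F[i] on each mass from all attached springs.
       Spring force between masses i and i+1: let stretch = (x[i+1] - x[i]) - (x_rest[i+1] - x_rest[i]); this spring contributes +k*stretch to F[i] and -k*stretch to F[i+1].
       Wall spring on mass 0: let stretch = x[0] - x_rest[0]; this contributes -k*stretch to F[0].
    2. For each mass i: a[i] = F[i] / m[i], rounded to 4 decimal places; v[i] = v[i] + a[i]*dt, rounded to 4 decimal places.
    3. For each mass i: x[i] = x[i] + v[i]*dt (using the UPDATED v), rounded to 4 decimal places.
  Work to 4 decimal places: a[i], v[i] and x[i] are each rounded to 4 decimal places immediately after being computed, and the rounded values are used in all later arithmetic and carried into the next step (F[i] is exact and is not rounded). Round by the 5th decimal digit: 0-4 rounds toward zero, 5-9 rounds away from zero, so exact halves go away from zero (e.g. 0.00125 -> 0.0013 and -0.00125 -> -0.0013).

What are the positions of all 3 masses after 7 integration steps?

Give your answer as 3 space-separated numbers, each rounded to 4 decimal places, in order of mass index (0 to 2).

Answer: 5.0114 8.5611 11.3114

Derivation:
Step 0: x=[3.0000 8.0000 13.0000] v=[0.0000 0.0000 0.0000]
Step 1: x=[3.2500 8.0000 12.8750] v=[1.0000 0.0000 -0.5000]
Step 2: x=[3.6875 8.0156 12.6406] v=[1.7500 0.0625 -0.9375]
Step 3: x=[4.2051 8.0684 12.3281] v=[2.0703 0.2110 -1.2500]
Step 4: x=[4.6800 8.1707 11.9831] v=[1.8994 0.4092 -1.3799]
Step 5: x=[5.0062 8.3132 11.6616] v=[1.3048 0.5701 -1.2861]
Step 6: x=[5.1200 8.4609 11.4215] v=[0.4552 0.5908 -0.9603]
Step 7: x=[5.0114 8.5611 11.3114] v=[-0.4344 0.4007 -0.4406]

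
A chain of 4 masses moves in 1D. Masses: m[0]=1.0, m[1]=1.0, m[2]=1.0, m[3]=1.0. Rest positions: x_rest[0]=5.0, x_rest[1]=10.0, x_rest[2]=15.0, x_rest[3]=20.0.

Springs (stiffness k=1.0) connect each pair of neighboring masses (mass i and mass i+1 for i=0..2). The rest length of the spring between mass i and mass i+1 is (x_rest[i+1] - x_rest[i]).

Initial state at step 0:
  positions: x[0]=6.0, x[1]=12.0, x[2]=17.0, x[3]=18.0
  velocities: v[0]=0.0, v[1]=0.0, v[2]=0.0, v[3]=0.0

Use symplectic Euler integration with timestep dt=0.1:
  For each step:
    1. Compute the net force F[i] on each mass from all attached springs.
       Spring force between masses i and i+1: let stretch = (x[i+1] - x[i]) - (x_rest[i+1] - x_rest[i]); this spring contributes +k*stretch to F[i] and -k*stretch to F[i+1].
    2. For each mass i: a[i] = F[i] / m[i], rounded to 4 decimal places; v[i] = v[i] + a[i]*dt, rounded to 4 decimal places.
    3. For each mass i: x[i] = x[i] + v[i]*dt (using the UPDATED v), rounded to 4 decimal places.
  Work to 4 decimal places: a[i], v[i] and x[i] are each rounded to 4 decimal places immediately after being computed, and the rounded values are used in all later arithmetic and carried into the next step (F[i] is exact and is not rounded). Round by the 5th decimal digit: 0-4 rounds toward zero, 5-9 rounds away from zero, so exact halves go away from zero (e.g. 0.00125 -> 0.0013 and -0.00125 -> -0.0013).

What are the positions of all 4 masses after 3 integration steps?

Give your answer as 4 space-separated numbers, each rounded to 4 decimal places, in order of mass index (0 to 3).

Answer: 6.0590 11.9395 16.7655 18.2360

Derivation:
Step 0: x=[6.0000 12.0000 17.0000 18.0000] v=[0.0000 0.0000 0.0000 0.0000]
Step 1: x=[6.0100 11.9900 16.9600 18.0400] v=[0.1000 -0.1000 -0.4000 0.4000]
Step 2: x=[6.0298 11.9699 16.8811 18.1192] v=[0.1980 -0.2010 -0.7890 0.7920]
Step 3: x=[6.0590 11.9395 16.7655 18.2360] v=[0.2920 -0.3039 -1.1563 1.1682]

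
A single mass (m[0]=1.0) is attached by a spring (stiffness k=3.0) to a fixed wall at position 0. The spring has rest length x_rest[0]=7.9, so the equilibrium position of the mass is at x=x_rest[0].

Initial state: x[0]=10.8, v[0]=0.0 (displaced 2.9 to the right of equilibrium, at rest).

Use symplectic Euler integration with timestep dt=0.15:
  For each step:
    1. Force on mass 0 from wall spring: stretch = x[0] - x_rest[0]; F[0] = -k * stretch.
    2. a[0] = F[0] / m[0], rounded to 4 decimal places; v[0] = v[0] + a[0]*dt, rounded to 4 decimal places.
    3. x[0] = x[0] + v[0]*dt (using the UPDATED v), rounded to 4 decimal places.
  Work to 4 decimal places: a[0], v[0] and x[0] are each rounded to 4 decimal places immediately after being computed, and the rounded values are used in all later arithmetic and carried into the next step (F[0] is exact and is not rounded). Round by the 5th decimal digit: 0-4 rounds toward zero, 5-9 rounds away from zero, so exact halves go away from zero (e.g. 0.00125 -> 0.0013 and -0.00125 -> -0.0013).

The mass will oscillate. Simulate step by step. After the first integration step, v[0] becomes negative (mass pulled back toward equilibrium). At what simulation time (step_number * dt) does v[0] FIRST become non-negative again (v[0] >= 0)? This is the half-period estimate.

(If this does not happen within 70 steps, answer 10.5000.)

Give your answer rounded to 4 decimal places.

Answer: 1.9500

Derivation:
Step 0: x=[10.8000] v=[0.0000]
Step 1: x=[10.6043] v=[-1.3050]
Step 2: x=[10.2260] v=[-2.5219]
Step 3: x=[9.6907] v=[-3.5686]
Step 4: x=[9.0345] v=[-4.3744]
Step 5: x=[8.3018] v=[-4.8849]
Step 6: x=[7.5419] v=[-5.0657]
Step 7: x=[6.8062] v=[-4.9046]
Step 8: x=[6.1443] v=[-4.4124]
Step 9: x=[5.6010] v=[-3.6223]
Step 10: x=[5.2128] v=[-2.5878]
Step 11: x=[5.0060] v=[-1.3786]
Step 12: x=[4.9946] v=[-0.0763]
Step 13: x=[5.1793] v=[1.2311]
First v>=0 after going negative at step 13, time=1.9500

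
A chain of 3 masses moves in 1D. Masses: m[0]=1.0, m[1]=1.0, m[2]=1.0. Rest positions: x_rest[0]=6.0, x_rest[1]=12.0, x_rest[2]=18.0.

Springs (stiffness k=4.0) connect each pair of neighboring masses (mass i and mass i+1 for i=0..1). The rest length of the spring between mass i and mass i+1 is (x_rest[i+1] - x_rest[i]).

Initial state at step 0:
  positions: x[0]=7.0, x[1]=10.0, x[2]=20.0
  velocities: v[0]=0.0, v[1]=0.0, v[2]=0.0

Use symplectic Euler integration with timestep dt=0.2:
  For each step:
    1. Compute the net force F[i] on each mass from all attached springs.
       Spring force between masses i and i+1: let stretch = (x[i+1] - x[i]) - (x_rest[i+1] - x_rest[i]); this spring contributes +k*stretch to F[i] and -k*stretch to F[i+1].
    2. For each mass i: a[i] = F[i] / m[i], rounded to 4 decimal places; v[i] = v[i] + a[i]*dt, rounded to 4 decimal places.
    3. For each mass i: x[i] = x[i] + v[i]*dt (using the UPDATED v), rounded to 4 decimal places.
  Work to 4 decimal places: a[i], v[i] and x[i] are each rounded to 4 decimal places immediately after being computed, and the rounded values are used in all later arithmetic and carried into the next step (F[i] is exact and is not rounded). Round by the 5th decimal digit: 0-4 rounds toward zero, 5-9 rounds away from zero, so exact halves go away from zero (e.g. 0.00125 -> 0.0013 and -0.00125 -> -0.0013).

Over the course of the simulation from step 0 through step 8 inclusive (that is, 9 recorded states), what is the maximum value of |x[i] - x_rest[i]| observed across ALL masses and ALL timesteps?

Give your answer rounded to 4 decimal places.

Answer: 2.8184

Derivation:
Step 0: x=[7.0000 10.0000 20.0000] v=[0.0000 0.0000 0.0000]
Step 1: x=[6.5200 11.1200 19.3600] v=[-2.4000 5.6000 -3.2000]
Step 2: x=[5.8160 12.8224 18.3616] v=[-3.5200 8.5120 -4.9920]
Step 3: x=[5.2730 14.2900 17.4369] v=[-2.7149 7.3382 -4.6234]
Step 4: x=[5.2127 14.8184 16.9687] v=[-0.3013 2.6421 -2.3409]
Step 5: x=[5.7294 14.1540 17.1165] v=[2.5833 -3.3222 0.7389]
Step 6: x=[6.6340 12.6156 17.7503] v=[4.5230 -7.6919 3.1689]
Step 7: x=[7.5357 10.9417 18.5225] v=[4.5083 -8.3694 3.8611]
Step 8: x=[8.0223 9.9358 19.0418] v=[2.4331 -5.0296 2.5965]
Max displacement = 2.8184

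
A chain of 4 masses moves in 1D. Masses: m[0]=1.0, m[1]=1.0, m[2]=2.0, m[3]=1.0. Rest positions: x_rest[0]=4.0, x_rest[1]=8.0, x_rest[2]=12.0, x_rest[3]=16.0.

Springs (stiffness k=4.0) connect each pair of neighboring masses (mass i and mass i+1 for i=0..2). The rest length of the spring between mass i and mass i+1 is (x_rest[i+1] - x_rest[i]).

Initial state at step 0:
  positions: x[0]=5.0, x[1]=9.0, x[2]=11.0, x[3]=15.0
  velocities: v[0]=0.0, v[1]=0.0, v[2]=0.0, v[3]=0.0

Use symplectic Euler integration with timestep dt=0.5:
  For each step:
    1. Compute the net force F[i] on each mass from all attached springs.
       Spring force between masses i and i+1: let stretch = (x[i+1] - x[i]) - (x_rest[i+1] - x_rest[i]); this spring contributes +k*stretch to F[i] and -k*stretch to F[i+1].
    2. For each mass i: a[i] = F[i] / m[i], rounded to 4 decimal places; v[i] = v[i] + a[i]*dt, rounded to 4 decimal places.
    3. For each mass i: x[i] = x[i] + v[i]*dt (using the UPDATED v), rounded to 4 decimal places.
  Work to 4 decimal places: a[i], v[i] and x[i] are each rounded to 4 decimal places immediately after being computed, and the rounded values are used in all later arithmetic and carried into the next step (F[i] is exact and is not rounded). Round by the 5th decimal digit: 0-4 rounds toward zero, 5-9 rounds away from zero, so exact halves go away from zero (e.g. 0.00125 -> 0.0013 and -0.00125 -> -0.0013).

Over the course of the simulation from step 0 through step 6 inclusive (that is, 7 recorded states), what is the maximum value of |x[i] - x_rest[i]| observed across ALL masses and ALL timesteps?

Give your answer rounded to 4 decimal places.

Answer: 2.0000

Derivation:
Step 0: x=[5.0000 9.0000 11.0000 15.0000] v=[0.0000 0.0000 0.0000 0.0000]
Step 1: x=[5.0000 7.0000 12.0000 15.0000] v=[0.0000 -4.0000 2.0000 0.0000]
Step 2: x=[3.0000 8.0000 12.0000 16.0000] v=[-4.0000 2.0000 0.0000 2.0000]
Step 3: x=[2.0000 8.0000 12.0000 17.0000] v=[-2.0000 0.0000 0.0000 2.0000]
Step 4: x=[3.0000 6.0000 12.5000 17.0000] v=[2.0000 -4.0000 1.0000 0.0000]
Step 5: x=[3.0000 7.5000 12.0000 16.5000] v=[0.0000 3.0000 -1.0000 -1.0000]
Step 6: x=[3.5000 9.0000 11.5000 15.5000] v=[1.0000 3.0000 -1.0000 -2.0000]
Max displacement = 2.0000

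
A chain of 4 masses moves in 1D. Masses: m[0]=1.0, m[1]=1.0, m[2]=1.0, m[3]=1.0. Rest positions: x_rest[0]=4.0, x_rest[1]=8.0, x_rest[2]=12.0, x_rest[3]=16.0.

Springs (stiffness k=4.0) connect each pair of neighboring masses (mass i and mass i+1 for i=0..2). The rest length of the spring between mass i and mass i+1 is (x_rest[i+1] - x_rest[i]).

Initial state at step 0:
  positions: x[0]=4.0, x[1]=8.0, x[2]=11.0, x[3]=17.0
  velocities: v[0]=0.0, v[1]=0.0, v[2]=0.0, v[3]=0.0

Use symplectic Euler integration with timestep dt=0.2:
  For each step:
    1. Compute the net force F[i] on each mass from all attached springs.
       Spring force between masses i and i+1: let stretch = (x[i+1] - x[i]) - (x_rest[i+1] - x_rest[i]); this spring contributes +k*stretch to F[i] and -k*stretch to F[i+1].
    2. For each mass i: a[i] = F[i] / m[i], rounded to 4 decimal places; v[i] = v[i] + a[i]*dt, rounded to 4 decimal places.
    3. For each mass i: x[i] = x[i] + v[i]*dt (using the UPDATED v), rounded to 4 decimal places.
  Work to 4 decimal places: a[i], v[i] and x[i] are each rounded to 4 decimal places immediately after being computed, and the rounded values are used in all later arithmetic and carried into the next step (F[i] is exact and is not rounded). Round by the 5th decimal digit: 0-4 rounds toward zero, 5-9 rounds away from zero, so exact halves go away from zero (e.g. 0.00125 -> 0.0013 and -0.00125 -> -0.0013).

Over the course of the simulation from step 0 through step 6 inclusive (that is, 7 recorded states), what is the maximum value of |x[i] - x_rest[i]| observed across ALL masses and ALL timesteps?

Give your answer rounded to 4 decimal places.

Answer: 1.0878

Derivation:
Step 0: x=[4.0000 8.0000 11.0000 17.0000] v=[0.0000 0.0000 0.0000 0.0000]
Step 1: x=[4.0000 7.8400 11.4800 16.6800] v=[0.0000 -0.8000 2.4000 -1.6000]
Step 2: x=[3.9744 7.6480 12.2096 16.1680] v=[-0.1280 -0.9600 3.6480 -2.5600]
Step 3: x=[3.8966 7.5981 12.8427 15.6627] v=[-0.3891 -0.2496 3.1654 -2.5267]
Step 4: x=[3.7710 7.7951 13.0878 15.3462] v=[-0.6279 0.9849 1.2257 -1.5827]
Step 5: x=[3.6493 8.1951 12.8475 15.3083] v=[-0.6086 1.9998 -1.2017 -0.1894]
Step 6: x=[3.6149 8.6121 12.2565 15.5167] v=[-0.1720 2.0851 -2.9550 1.0420]
Max displacement = 1.0878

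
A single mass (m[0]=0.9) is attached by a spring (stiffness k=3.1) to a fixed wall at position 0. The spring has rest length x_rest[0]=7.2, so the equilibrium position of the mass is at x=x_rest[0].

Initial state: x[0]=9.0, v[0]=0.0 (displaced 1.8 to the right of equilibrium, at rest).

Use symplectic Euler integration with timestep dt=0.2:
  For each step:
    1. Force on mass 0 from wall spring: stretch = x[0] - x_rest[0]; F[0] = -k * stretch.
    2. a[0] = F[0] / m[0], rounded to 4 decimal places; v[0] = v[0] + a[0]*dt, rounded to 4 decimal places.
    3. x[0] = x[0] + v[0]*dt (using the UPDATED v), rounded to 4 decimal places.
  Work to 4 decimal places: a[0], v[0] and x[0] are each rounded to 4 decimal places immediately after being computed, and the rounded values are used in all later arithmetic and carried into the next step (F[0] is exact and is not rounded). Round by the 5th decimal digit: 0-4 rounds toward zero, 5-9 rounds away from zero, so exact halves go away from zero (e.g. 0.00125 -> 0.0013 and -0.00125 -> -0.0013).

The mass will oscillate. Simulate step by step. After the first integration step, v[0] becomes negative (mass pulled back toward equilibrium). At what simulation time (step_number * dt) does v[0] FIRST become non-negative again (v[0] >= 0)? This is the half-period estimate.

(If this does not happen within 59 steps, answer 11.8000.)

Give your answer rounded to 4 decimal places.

Step 0: x=[9.0000] v=[0.0000]
Step 1: x=[8.7520] v=[-1.2400]
Step 2: x=[8.2902] v=[-2.3092]
Step 3: x=[7.6782] v=[-3.0602]
Step 4: x=[7.0003] v=[-3.3896]
Step 5: x=[6.3499] v=[-3.2520]
Step 6: x=[5.8166] v=[-2.6664]
Step 7: x=[5.4739] v=[-1.7134]
Step 8: x=[5.3690] v=[-0.5243]
Step 9: x=[5.5164] v=[0.7371]
First v>=0 after going negative at step 9, time=1.8000

Answer: 1.8000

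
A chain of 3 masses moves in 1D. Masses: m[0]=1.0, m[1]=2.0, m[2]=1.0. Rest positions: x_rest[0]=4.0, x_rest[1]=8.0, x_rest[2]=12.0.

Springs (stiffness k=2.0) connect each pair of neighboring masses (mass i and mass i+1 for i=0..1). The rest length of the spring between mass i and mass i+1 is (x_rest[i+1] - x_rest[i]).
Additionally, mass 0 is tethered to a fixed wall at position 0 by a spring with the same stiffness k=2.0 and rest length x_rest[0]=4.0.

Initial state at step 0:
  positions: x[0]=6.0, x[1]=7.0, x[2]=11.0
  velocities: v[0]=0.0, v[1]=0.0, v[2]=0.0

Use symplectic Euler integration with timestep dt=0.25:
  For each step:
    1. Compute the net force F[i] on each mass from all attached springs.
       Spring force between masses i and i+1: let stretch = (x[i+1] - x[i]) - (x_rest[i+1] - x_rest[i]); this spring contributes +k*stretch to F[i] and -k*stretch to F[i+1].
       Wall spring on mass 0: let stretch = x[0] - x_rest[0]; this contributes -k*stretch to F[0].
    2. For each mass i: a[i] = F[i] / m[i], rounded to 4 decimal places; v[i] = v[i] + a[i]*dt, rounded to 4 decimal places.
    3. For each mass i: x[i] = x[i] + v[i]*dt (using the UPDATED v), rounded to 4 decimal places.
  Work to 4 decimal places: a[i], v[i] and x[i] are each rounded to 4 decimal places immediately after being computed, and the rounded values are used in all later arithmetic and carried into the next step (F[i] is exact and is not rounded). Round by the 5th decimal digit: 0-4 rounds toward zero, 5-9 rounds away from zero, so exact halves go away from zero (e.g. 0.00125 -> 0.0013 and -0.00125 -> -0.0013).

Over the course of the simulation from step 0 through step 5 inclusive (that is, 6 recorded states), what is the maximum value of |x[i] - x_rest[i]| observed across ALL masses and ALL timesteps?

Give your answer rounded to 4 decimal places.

Step 0: x=[6.0000 7.0000 11.0000] v=[0.0000 0.0000 0.0000]
Step 1: x=[5.3750 7.1875 11.0000] v=[-2.5000 0.7500 0.0000]
Step 2: x=[4.3047 7.5000 11.0235] v=[-4.2813 1.2500 0.0938]
Step 3: x=[3.0957 7.8330 11.1065] v=[-4.8360 1.3321 0.3321]
Step 4: x=[2.0919 8.0746 11.2804] v=[-4.0152 0.9662 0.6954]
Step 5: x=[1.5745 8.1426 11.5535] v=[-2.0698 0.2720 1.0925]
Max displacement = 2.4255

Answer: 2.4255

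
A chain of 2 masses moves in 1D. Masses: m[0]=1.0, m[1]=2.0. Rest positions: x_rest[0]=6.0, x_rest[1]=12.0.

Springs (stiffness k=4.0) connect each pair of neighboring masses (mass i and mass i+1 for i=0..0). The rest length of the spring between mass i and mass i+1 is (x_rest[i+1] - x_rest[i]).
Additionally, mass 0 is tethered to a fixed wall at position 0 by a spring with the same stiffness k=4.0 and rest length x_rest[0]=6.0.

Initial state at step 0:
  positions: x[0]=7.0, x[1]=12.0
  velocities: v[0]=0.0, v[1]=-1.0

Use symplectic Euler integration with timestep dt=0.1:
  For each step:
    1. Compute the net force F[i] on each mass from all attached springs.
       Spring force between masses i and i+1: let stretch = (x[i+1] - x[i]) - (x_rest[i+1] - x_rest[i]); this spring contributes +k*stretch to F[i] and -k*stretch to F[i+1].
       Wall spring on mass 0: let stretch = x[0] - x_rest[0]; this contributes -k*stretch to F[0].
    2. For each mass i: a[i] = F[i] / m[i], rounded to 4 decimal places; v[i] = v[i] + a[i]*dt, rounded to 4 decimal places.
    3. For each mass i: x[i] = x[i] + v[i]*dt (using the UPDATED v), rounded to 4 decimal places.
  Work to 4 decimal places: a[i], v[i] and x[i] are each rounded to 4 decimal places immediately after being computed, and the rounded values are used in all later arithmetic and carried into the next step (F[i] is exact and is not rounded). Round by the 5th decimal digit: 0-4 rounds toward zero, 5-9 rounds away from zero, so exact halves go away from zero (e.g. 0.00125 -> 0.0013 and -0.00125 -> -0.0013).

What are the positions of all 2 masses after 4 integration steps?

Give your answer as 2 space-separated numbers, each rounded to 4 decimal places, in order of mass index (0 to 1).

Step 0: x=[7.0000 12.0000] v=[0.0000 -1.0000]
Step 1: x=[6.9200 11.9200] v=[-0.8000 -0.8000]
Step 2: x=[6.7632 11.8600] v=[-1.5680 -0.6000]
Step 3: x=[6.5397 11.8181] v=[-2.2346 -0.4194]
Step 4: x=[6.2658 11.7906] v=[-2.7391 -0.2751]

Answer: 6.2658 11.7906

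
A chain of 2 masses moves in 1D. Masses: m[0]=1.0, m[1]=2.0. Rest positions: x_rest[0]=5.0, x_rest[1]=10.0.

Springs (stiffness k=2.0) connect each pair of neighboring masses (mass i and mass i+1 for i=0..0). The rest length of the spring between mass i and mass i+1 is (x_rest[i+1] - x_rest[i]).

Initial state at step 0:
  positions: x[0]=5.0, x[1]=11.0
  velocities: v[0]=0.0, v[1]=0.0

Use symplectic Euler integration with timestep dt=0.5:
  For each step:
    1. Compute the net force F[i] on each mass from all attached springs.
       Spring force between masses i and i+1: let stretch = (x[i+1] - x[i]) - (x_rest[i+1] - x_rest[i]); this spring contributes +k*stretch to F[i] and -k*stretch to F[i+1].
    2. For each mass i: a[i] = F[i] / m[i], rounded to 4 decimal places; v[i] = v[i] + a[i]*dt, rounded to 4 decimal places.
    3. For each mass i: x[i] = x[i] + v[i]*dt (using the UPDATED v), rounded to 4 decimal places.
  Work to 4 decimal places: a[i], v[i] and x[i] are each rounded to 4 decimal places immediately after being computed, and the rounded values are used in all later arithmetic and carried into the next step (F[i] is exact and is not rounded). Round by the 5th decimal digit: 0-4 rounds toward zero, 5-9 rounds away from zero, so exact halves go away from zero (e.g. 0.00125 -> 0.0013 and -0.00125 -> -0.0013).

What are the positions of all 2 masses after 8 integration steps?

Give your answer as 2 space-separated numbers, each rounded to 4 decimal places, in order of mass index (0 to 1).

Step 0: x=[5.0000 11.0000] v=[0.0000 0.0000]
Step 1: x=[5.5000 10.7500] v=[1.0000 -0.5000]
Step 2: x=[6.1250 10.4375] v=[1.2500 -0.6250]
Step 3: x=[6.4063 10.2969] v=[0.5625 -0.2813]
Step 4: x=[6.1329 10.4336] v=[-0.5469 0.2734]
Step 5: x=[5.5098 10.7452] v=[-1.2462 0.6231]
Step 6: x=[5.0044 10.9979] v=[-1.0108 0.5054]
Step 7: x=[4.9958 11.0023] v=[-0.0173 0.0087]
Step 8: x=[5.4904 10.7550] v=[0.9892 -0.4946]

Answer: 5.4904 10.7550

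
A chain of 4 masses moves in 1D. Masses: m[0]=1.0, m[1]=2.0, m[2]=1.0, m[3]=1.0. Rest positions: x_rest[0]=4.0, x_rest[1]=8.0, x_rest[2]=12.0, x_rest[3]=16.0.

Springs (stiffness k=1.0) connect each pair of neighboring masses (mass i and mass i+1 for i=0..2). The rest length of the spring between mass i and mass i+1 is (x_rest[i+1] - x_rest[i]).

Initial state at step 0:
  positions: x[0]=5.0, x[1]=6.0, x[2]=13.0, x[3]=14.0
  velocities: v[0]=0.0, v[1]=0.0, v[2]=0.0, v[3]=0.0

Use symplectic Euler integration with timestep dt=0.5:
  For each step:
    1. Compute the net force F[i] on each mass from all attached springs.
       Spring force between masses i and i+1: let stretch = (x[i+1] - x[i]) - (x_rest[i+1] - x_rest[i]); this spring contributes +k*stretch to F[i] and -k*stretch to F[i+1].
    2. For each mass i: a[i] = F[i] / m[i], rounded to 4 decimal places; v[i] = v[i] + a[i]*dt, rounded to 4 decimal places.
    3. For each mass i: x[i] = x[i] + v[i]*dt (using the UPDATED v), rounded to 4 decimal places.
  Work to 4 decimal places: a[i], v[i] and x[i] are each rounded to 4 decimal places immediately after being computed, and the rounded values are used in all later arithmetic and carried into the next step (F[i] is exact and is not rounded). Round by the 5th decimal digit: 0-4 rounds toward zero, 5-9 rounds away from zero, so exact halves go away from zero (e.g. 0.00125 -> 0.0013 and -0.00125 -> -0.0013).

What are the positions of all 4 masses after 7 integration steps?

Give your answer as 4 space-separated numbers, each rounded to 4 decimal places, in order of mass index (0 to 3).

Step 0: x=[5.0000 6.0000 13.0000 14.0000] v=[0.0000 0.0000 0.0000 0.0000]
Step 1: x=[4.2500 6.7500 11.5000 14.7500] v=[-1.5000 1.5000 -3.0000 1.5000]
Step 2: x=[3.1250 7.7813 9.6250 15.6875] v=[-2.2500 2.0625 -3.7500 1.8750]
Step 3: x=[2.1641 8.4610 8.8047 16.1094] v=[-1.9219 1.3594 -1.6406 0.8438]
Step 4: x=[1.7774 8.3966 9.7247 15.7051] v=[-0.7735 -0.1289 1.8399 -0.8086]
Step 5: x=[2.0455 7.6708 11.8078 14.8057] v=[0.5361 -1.4517 4.1661 -1.7988]
Step 6: x=[2.7199 6.7589 13.6061 14.1568] v=[1.3488 -1.8238 3.5966 -1.2978]
Step 7: x=[3.4041 6.1980 13.8303 14.3703] v=[1.3683 -1.1218 0.4484 0.4269]

Answer: 3.4041 6.1980 13.8303 14.3703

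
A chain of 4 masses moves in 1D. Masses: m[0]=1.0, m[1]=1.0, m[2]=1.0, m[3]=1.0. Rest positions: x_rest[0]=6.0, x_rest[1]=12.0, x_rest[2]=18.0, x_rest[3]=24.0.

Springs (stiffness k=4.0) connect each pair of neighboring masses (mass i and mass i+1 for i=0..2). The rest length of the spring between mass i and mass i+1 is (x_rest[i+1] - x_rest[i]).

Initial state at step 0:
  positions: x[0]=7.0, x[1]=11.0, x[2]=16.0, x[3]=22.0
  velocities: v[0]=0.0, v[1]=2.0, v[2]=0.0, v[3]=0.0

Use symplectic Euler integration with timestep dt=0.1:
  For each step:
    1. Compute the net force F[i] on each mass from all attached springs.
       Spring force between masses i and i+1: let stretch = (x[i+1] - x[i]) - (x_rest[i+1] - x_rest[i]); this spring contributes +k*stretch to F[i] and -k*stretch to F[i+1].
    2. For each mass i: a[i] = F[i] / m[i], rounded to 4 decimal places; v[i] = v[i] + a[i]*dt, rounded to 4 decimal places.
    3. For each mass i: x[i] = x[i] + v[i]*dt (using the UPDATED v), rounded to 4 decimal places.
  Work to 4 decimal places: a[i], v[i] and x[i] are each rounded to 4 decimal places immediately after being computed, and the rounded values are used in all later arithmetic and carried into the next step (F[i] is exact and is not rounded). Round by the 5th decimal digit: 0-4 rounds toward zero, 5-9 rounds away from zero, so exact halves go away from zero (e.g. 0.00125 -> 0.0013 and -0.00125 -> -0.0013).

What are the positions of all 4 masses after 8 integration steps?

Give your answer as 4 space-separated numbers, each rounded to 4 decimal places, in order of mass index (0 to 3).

Step 0: x=[7.0000 11.0000 16.0000 22.0000] v=[0.0000 2.0000 0.0000 0.0000]
Step 1: x=[6.9200 11.2400 16.0400 22.0000] v=[-0.8000 2.4000 0.4000 0.0000]
Step 2: x=[6.7728 11.4992 16.1264 22.0016] v=[-1.4720 2.5920 0.8640 0.0160]
Step 3: x=[6.5747 11.7544 16.2627 22.0082] v=[-1.9814 2.5523 1.3632 0.0659]
Step 4: x=[6.3438 11.9828 16.4485 22.0250] v=[-2.3095 2.2837 1.8581 0.1677]
Step 5: x=[6.0984 12.1642 16.6787 22.0587] v=[-2.4539 1.8144 2.3024 0.3371]
Step 6: x=[5.8556 12.2836 16.9436 22.1172] v=[-2.4276 1.1939 2.6486 0.5851]
Step 7: x=[5.6300 12.3323 17.2290 22.2088] v=[-2.2564 0.4867 2.8540 0.9157]
Step 8: x=[5.4325 12.3088 17.5177 22.3412] v=[-1.9755 -0.2355 2.8872 1.3238]

Answer: 5.4325 12.3088 17.5177 22.3412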